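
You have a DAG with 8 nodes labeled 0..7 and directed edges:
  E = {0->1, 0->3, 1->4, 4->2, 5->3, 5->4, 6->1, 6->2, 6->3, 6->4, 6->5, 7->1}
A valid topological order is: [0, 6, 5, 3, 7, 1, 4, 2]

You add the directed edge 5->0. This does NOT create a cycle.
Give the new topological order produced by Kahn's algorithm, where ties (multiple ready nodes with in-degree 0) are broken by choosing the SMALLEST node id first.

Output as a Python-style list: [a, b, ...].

Answer: [6, 5, 0, 3, 7, 1, 4, 2]

Derivation:
Old toposort: [0, 6, 5, 3, 7, 1, 4, 2]
Added edge: 5->0
Position of 5 (2) > position of 0 (0). Must reorder: 5 must now come before 0.
Run Kahn's algorithm (break ties by smallest node id):
  initial in-degrees: [1, 3, 2, 3, 3, 1, 0, 0]
  ready (indeg=0): [6, 7]
  pop 6: indeg[1]->2; indeg[2]->1; indeg[3]->2; indeg[4]->2; indeg[5]->0 | ready=[5, 7] | order so far=[6]
  pop 5: indeg[0]->0; indeg[3]->1; indeg[4]->1 | ready=[0, 7] | order so far=[6, 5]
  pop 0: indeg[1]->1; indeg[3]->0 | ready=[3, 7] | order so far=[6, 5, 0]
  pop 3: no out-edges | ready=[7] | order so far=[6, 5, 0, 3]
  pop 7: indeg[1]->0 | ready=[1] | order so far=[6, 5, 0, 3, 7]
  pop 1: indeg[4]->0 | ready=[4] | order so far=[6, 5, 0, 3, 7, 1]
  pop 4: indeg[2]->0 | ready=[2] | order so far=[6, 5, 0, 3, 7, 1, 4]
  pop 2: no out-edges | ready=[] | order so far=[6, 5, 0, 3, 7, 1, 4, 2]
  Result: [6, 5, 0, 3, 7, 1, 4, 2]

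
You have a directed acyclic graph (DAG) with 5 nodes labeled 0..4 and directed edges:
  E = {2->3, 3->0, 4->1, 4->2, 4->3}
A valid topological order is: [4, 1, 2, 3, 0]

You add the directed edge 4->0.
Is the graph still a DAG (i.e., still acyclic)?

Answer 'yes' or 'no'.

Answer: yes

Derivation:
Given toposort: [4, 1, 2, 3, 0]
Position of 4: index 0; position of 0: index 4
New edge 4->0: forward
Forward edge: respects the existing order. Still a DAG, same toposort still valid.
Still a DAG? yes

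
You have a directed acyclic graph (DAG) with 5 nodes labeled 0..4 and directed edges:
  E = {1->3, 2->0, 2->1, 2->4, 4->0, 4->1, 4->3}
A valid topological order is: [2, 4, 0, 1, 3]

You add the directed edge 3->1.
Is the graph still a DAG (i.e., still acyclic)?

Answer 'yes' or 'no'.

Answer: no

Derivation:
Given toposort: [2, 4, 0, 1, 3]
Position of 3: index 4; position of 1: index 3
New edge 3->1: backward (u after v in old order)
Backward edge: old toposort is now invalid. Check if this creates a cycle.
Does 1 already reach 3? Reachable from 1: [1, 3]. YES -> cycle!
Still a DAG? no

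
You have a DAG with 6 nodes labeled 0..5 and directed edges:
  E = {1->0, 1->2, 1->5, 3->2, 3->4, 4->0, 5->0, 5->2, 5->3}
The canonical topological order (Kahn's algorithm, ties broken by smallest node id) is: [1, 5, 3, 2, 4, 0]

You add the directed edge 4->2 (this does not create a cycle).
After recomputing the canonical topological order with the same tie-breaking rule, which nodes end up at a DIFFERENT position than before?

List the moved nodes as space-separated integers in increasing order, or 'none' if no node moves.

Old toposort: [1, 5, 3, 2, 4, 0]
Added edge 4->2
Recompute Kahn (smallest-id tiebreak):
  initial in-degrees: [3, 0, 4, 1, 1, 1]
  ready (indeg=0): [1]
  pop 1: indeg[0]->2; indeg[2]->3; indeg[5]->0 | ready=[5] | order so far=[1]
  pop 5: indeg[0]->1; indeg[2]->2; indeg[3]->0 | ready=[3] | order so far=[1, 5]
  pop 3: indeg[2]->1; indeg[4]->0 | ready=[4] | order so far=[1, 5, 3]
  pop 4: indeg[0]->0; indeg[2]->0 | ready=[0, 2] | order so far=[1, 5, 3, 4]
  pop 0: no out-edges | ready=[2] | order so far=[1, 5, 3, 4, 0]
  pop 2: no out-edges | ready=[] | order so far=[1, 5, 3, 4, 0, 2]
New canonical toposort: [1, 5, 3, 4, 0, 2]
Compare positions:
  Node 0: index 5 -> 4 (moved)
  Node 1: index 0 -> 0 (same)
  Node 2: index 3 -> 5 (moved)
  Node 3: index 2 -> 2 (same)
  Node 4: index 4 -> 3 (moved)
  Node 5: index 1 -> 1 (same)
Nodes that changed position: 0 2 4

Answer: 0 2 4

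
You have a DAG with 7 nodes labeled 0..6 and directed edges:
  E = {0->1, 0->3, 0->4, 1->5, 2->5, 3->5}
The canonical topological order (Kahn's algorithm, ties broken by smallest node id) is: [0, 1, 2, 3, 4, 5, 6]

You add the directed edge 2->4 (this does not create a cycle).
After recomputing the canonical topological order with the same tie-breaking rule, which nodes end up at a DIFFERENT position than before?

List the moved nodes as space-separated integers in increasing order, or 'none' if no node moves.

Answer: none

Derivation:
Old toposort: [0, 1, 2, 3, 4, 5, 6]
Added edge 2->4
Recompute Kahn (smallest-id tiebreak):
  initial in-degrees: [0, 1, 0, 1, 2, 3, 0]
  ready (indeg=0): [0, 2, 6]
  pop 0: indeg[1]->0; indeg[3]->0; indeg[4]->1 | ready=[1, 2, 3, 6] | order so far=[0]
  pop 1: indeg[5]->2 | ready=[2, 3, 6] | order so far=[0, 1]
  pop 2: indeg[4]->0; indeg[5]->1 | ready=[3, 4, 6] | order so far=[0, 1, 2]
  pop 3: indeg[5]->0 | ready=[4, 5, 6] | order so far=[0, 1, 2, 3]
  pop 4: no out-edges | ready=[5, 6] | order so far=[0, 1, 2, 3, 4]
  pop 5: no out-edges | ready=[6] | order so far=[0, 1, 2, 3, 4, 5]
  pop 6: no out-edges | ready=[] | order so far=[0, 1, 2, 3, 4, 5, 6]
New canonical toposort: [0, 1, 2, 3, 4, 5, 6]
Compare positions:
  Node 0: index 0 -> 0 (same)
  Node 1: index 1 -> 1 (same)
  Node 2: index 2 -> 2 (same)
  Node 3: index 3 -> 3 (same)
  Node 4: index 4 -> 4 (same)
  Node 5: index 5 -> 5 (same)
  Node 6: index 6 -> 6 (same)
Nodes that changed position: none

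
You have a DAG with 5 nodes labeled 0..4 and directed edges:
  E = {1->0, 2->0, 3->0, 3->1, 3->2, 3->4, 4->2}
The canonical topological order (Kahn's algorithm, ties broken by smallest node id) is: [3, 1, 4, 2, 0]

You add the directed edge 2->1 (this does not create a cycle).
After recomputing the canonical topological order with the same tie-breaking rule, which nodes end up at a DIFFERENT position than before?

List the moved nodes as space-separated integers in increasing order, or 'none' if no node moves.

Old toposort: [3, 1, 4, 2, 0]
Added edge 2->1
Recompute Kahn (smallest-id tiebreak):
  initial in-degrees: [3, 2, 2, 0, 1]
  ready (indeg=0): [3]
  pop 3: indeg[0]->2; indeg[1]->1; indeg[2]->1; indeg[4]->0 | ready=[4] | order so far=[3]
  pop 4: indeg[2]->0 | ready=[2] | order so far=[3, 4]
  pop 2: indeg[0]->1; indeg[1]->0 | ready=[1] | order so far=[3, 4, 2]
  pop 1: indeg[0]->0 | ready=[0] | order so far=[3, 4, 2, 1]
  pop 0: no out-edges | ready=[] | order so far=[3, 4, 2, 1, 0]
New canonical toposort: [3, 4, 2, 1, 0]
Compare positions:
  Node 0: index 4 -> 4 (same)
  Node 1: index 1 -> 3 (moved)
  Node 2: index 3 -> 2 (moved)
  Node 3: index 0 -> 0 (same)
  Node 4: index 2 -> 1 (moved)
Nodes that changed position: 1 2 4

Answer: 1 2 4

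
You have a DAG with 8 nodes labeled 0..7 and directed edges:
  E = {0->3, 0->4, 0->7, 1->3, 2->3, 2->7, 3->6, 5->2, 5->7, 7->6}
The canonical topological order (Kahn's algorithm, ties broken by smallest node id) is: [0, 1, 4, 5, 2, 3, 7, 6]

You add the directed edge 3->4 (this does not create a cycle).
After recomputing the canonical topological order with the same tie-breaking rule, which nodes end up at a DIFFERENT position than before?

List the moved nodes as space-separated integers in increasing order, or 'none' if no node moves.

Old toposort: [0, 1, 4, 5, 2, 3, 7, 6]
Added edge 3->4
Recompute Kahn (smallest-id tiebreak):
  initial in-degrees: [0, 0, 1, 3, 2, 0, 2, 3]
  ready (indeg=0): [0, 1, 5]
  pop 0: indeg[3]->2; indeg[4]->1; indeg[7]->2 | ready=[1, 5] | order so far=[0]
  pop 1: indeg[3]->1 | ready=[5] | order so far=[0, 1]
  pop 5: indeg[2]->0; indeg[7]->1 | ready=[2] | order so far=[0, 1, 5]
  pop 2: indeg[3]->0; indeg[7]->0 | ready=[3, 7] | order so far=[0, 1, 5, 2]
  pop 3: indeg[4]->0; indeg[6]->1 | ready=[4, 7] | order so far=[0, 1, 5, 2, 3]
  pop 4: no out-edges | ready=[7] | order so far=[0, 1, 5, 2, 3, 4]
  pop 7: indeg[6]->0 | ready=[6] | order so far=[0, 1, 5, 2, 3, 4, 7]
  pop 6: no out-edges | ready=[] | order so far=[0, 1, 5, 2, 3, 4, 7, 6]
New canonical toposort: [0, 1, 5, 2, 3, 4, 7, 6]
Compare positions:
  Node 0: index 0 -> 0 (same)
  Node 1: index 1 -> 1 (same)
  Node 2: index 4 -> 3 (moved)
  Node 3: index 5 -> 4 (moved)
  Node 4: index 2 -> 5 (moved)
  Node 5: index 3 -> 2 (moved)
  Node 6: index 7 -> 7 (same)
  Node 7: index 6 -> 6 (same)
Nodes that changed position: 2 3 4 5

Answer: 2 3 4 5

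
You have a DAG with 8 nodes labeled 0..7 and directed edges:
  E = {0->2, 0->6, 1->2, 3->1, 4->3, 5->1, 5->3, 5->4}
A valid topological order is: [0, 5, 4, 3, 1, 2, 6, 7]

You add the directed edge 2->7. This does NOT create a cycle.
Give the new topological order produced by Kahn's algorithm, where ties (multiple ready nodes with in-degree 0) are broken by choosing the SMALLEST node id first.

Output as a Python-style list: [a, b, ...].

Old toposort: [0, 5, 4, 3, 1, 2, 6, 7]
Added edge: 2->7
Position of 2 (5) < position of 7 (7). Old order still valid.
Run Kahn's algorithm (break ties by smallest node id):
  initial in-degrees: [0, 2, 2, 2, 1, 0, 1, 1]
  ready (indeg=0): [0, 5]
  pop 0: indeg[2]->1; indeg[6]->0 | ready=[5, 6] | order so far=[0]
  pop 5: indeg[1]->1; indeg[3]->1; indeg[4]->0 | ready=[4, 6] | order so far=[0, 5]
  pop 4: indeg[3]->0 | ready=[3, 6] | order so far=[0, 5, 4]
  pop 3: indeg[1]->0 | ready=[1, 6] | order so far=[0, 5, 4, 3]
  pop 1: indeg[2]->0 | ready=[2, 6] | order so far=[0, 5, 4, 3, 1]
  pop 2: indeg[7]->0 | ready=[6, 7] | order so far=[0, 5, 4, 3, 1, 2]
  pop 6: no out-edges | ready=[7] | order so far=[0, 5, 4, 3, 1, 2, 6]
  pop 7: no out-edges | ready=[] | order so far=[0, 5, 4, 3, 1, 2, 6, 7]
  Result: [0, 5, 4, 3, 1, 2, 6, 7]

Answer: [0, 5, 4, 3, 1, 2, 6, 7]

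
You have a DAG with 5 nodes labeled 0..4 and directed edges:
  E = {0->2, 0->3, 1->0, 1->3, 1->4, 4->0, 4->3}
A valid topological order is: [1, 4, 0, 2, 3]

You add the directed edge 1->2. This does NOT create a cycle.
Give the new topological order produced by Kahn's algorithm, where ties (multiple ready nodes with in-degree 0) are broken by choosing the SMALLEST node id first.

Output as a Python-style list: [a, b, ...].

Answer: [1, 4, 0, 2, 3]

Derivation:
Old toposort: [1, 4, 0, 2, 3]
Added edge: 1->2
Position of 1 (0) < position of 2 (3). Old order still valid.
Run Kahn's algorithm (break ties by smallest node id):
  initial in-degrees: [2, 0, 2, 3, 1]
  ready (indeg=0): [1]
  pop 1: indeg[0]->1; indeg[2]->1; indeg[3]->2; indeg[4]->0 | ready=[4] | order so far=[1]
  pop 4: indeg[0]->0; indeg[3]->1 | ready=[0] | order so far=[1, 4]
  pop 0: indeg[2]->0; indeg[3]->0 | ready=[2, 3] | order so far=[1, 4, 0]
  pop 2: no out-edges | ready=[3] | order so far=[1, 4, 0, 2]
  pop 3: no out-edges | ready=[] | order so far=[1, 4, 0, 2, 3]
  Result: [1, 4, 0, 2, 3]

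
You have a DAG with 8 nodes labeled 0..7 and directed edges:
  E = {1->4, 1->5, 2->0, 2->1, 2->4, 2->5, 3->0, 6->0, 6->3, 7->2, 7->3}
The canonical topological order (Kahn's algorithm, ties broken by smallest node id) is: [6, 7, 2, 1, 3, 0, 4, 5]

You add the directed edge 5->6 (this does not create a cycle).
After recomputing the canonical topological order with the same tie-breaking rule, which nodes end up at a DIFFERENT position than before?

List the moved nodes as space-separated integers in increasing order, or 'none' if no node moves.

Old toposort: [6, 7, 2, 1, 3, 0, 4, 5]
Added edge 5->6
Recompute Kahn (smallest-id tiebreak):
  initial in-degrees: [3, 1, 1, 2, 2, 2, 1, 0]
  ready (indeg=0): [7]
  pop 7: indeg[2]->0; indeg[3]->1 | ready=[2] | order so far=[7]
  pop 2: indeg[0]->2; indeg[1]->0; indeg[4]->1; indeg[5]->1 | ready=[1] | order so far=[7, 2]
  pop 1: indeg[4]->0; indeg[5]->0 | ready=[4, 5] | order so far=[7, 2, 1]
  pop 4: no out-edges | ready=[5] | order so far=[7, 2, 1, 4]
  pop 5: indeg[6]->0 | ready=[6] | order so far=[7, 2, 1, 4, 5]
  pop 6: indeg[0]->1; indeg[3]->0 | ready=[3] | order so far=[7, 2, 1, 4, 5, 6]
  pop 3: indeg[0]->0 | ready=[0] | order so far=[7, 2, 1, 4, 5, 6, 3]
  pop 0: no out-edges | ready=[] | order so far=[7, 2, 1, 4, 5, 6, 3, 0]
New canonical toposort: [7, 2, 1, 4, 5, 6, 3, 0]
Compare positions:
  Node 0: index 5 -> 7 (moved)
  Node 1: index 3 -> 2 (moved)
  Node 2: index 2 -> 1 (moved)
  Node 3: index 4 -> 6 (moved)
  Node 4: index 6 -> 3 (moved)
  Node 5: index 7 -> 4 (moved)
  Node 6: index 0 -> 5 (moved)
  Node 7: index 1 -> 0 (moved)
Nodes that changed position: 0 1 2 3 4 5 6 7

Answer: 0 1 2 3 4 5 6 7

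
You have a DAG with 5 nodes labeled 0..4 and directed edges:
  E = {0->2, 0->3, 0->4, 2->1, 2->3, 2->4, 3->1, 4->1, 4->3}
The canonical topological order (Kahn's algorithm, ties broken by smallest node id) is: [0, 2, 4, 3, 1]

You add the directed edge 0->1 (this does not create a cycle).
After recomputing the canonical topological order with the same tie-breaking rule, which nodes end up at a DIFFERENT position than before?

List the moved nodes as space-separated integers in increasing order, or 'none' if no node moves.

Old toposort: [0, 2, 4, 3, 1]
Added edge 0->1
Recompute Kahn (smallest-id tiebreak):
  initial in-degrees: [0, 4, 1, 3, 2]
  ready (indeg=0): [0]
  pop 0: indeg[1]->3; indeg[2]->0; indeg[3]->2; indeg[4]->1 | ready=[2] | order so far=[0]
  pop 2: indeg[1]->2; indeg[3]->1; indeg[4]->0 | ready=[4] | order so far=[0, 2]
  pop 4: indeg[1]->1; indeg[3]->0 | ready=[3] | order so far=[0, 2, 4]
  pop 3: indeg[1]->0 | ready=[1] | order so far=[0, 2, 4, 3]
  pop 1: no out-edges | ready=[] | order so far=[0, 2, 4, 3, 1]
New canonical toposort: [0, 2, 4, 3, 1]
Compare positions:
  Node 0: index 0 -> 0 (same)
  Node 1: index 4 -> 4 (same)
  Node 2: index 1 -> 1 (same)
  Node 3: index 3 -> 3 (same)
  Node 4: index 2 -> 2 (same)
Nodes that changed position: none

Answer: none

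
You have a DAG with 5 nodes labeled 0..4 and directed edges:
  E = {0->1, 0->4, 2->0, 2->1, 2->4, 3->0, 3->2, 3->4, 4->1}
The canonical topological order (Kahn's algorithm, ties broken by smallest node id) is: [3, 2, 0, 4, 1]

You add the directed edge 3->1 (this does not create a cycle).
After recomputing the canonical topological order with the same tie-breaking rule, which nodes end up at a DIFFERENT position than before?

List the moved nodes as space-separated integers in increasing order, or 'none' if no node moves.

Old toposort: [3, 2, 0, 4, 1]
Added edge 3->1
Recompute Kahn (smallest-id tiebreak):
  initial in-degrees: [2, 4, 1, 0, 3]
  ready (indeg=0): [3]
  pop 3: indeg[0]->1; indeg[1]->3; indeg[2]->0; indeg[4]->2 | ready=[2] | order so far=[3]
  pop 2: indeg[0]->0; indeg[1]->2; indeg[4]->1 | ready=[0] | order so far=[3, 2]
  pop 0: indeg[1]->1; indeg[4]->0 | ready=[4] | order so far=[3, 2, 0]
  pop 4: indeg[1]->0 | ready=[1] | order so far=[3, 2, 0, 4]
  pop 1: no out-edges | ready=[] | order so far=[3, 2, 0, 4, 1]
New canonical toposort: [3, 2, 0, 4, 1]
Compare positions:
  Node 0: index 2 -> 2 (same)
  Node 1: index 4 -> 4 (same)
  Node 2: index 1 -> 1 (same)
  Node 3: index 0 -> 0 (same)
  Node 4: index 3 -> 3 (same)
Nodes that changed position: none

Answer: none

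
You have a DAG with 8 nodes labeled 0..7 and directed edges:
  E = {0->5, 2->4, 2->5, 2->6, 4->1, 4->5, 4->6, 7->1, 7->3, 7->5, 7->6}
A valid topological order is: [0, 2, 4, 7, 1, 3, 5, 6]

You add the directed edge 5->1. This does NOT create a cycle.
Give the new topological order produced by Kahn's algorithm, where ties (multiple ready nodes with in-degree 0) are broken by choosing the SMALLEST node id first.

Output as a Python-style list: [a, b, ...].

Answer: [0, 2, 4, 7, 3, 5, 1, 6]

Derivation:
Old toposort: [0, 2, 4, 7, 1, 3, 5, 6]
Added edge: 5->1
Position of 5 (6) > position of 1 (4). Must reorder: 5 must now come before 1.
Run Kahn's algorithm (break ties by smallest node id):
  initial in-degrees: [0, 3, 0, 1, 1, 4, 3, 0]
  ready (indeg=0): [0, 2, 7]
  pop 0: indeg[5]->3 | ready=[2, 7] | order so far=[0]
  pop 2: indeg[4]->0; indeg[5]->2; indeg[6]->2 | ready=[4, 7] | order so far=[0, 2]
  pop 4: indeg[1]->2; indeg[5]->1; indeg[6]->1 | ready=[7] | order so far=[0, 2, 4]
  pop 7: indeg[1]->1; indeg[3]->0; indeg[5]->0; indeg[6]->0 | ready=[3, 5, 6] | order so far=[0, 2, 4, 7]
  pop 3: no out-edges | ready=[5, 6] | order so far=[0, 2, 4, 7, 3]
  pop 5: indeg[1]->0 | ready=[1, 6] | order so far=[0, 2, 4, 7, 3, 5]
  pop 1: no out-edges | ready=[6] | order so far=[0, 2, 4, 7, 3, 5, 1]
  pop 6: no out-edges | ready=[] | order so far=[0, 2, 4, 7, 3, 5, 1, 6]
  Result: [0, 2, 4, 7, 3, 5, 1, 6]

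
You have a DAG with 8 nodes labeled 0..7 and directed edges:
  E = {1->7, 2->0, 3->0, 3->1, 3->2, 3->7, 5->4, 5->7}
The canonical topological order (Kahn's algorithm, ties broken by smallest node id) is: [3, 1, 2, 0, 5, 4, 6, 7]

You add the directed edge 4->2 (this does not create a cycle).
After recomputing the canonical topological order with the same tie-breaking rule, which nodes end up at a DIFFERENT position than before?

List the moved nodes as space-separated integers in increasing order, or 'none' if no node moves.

Old toposort: [3, 1, 2, 0, 5, 4, 6, 7]
Added edge 4->2
Recompute Kahn (smallest-id tiebreak):
  initial in-degrees: [2, 1, 2, 0, 1, 0, 0, 3]
  ready (indeg=0): [3, 5, 6]
  pop 3: indeg[0]->1; indeg[1]->0; indeg[2]->1; indeg[7]->2 | ready=[1, 5, 6] | order so far=[3]
  pop 1: indeg[7]->1 | ready=[5, 6] | order so far=[3, 1]
  pop 5: indeg[4]->0; indeg[7]->0 | ready=[4, 6, 7] | order so far=[3, 1, 5]
  pop 4: indeg[2]->0 | ready=[2, 6, 7] | order so far=[3, 1, 5, 4]
  pop 2: indeg[0]->0 | ready=[0, 6, 7] | order so far=[3, 1, 5, 4, 2]
  pop 0: no out-edges | ready=[6, 7] | order so far=[3, 1, 5, 4, 2, 0]
  pop 6: no out-edges | ready=[7] | order so far=[3, 1, 5, 4, 2, 0, 6]
  pop 7: no out-edges | ready=[] | order so far=[3, 1, 5, 4, 2, 0, 6, 7]
New canonical toposort: [3, 1, 5, 4, 2, 0, 6, 7]
Compare positions:
  Node 0: index 3 -> 5 (moved)
  Node 1: index 1 -> 1 (same)
  Node 2: index 2 -> 4 (moved)
  Node 3: index 0 -> 0 (same)
  Node 4: index 5 -> 3 (moved)
  Node 5: index 4 -> 2 (moved)
  Node 6: index 6 -> 6 (same)
  Node 7: index 7 -> 7 (same)
Nodes that changed position: 0 2 4 5

Answer: 0 2 4 5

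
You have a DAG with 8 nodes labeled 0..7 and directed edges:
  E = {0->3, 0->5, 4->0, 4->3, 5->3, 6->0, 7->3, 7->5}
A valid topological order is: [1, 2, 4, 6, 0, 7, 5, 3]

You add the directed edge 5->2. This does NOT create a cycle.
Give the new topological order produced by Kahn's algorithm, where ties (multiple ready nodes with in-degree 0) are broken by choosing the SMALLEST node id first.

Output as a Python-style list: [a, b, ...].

Answer: [1, 4, 6, 0, 7, 5, 2, 3]

Derivation:
Old toposort: [1, 2, 4, 6, 0, 7, 5, 3]
Added edge: 5->2
Position of 5 (6) > position of 2 (1). Must reorder: 5 must now come before 2.
Run Kahn's algorithm (break ties by smallest node id):
  initial in-degrees: [2, 0, 1, 4, 0, 2, 0, 0]
  ready (indeg=0): [1, 4, 6, 7]
  pop 1: no out-edges | ready=[4, 6, 7] | order so far=[1]
  pop 4: indeg[0]->1; indeg[3]->3 | ready=[6, 7] | order so far=[1, 4]
  pop 6: indeg[0]->0 | ready=[0, 7] | order so far=[1, 4, 6]
  pop 0: indeg[3]->2; indeg[5]->1 | ready=[7] | order so far=[1, 4, 6, 0]
  pop 7: indeg[3]->1; indeg[5]->0 | ready=[5] | order so far=[1, 4, 6, 0, 7]
  pop 5: indeg[2]->0; indeg[3]->0 | ready=[2, 3] | order so far=[1, 4, 6, 0, 7, 5]
  pop 2: no out-edges | ready=[3] | order so far=[1, 4, 6, 0, 7, 5, 2]
  pop 3: no out-edges | ready=[] | order so far=[1, 4, 6, 0, 7, 5, 2, 3]
  Result: [1, 4, 6, 0, 7, 5, 2, 3]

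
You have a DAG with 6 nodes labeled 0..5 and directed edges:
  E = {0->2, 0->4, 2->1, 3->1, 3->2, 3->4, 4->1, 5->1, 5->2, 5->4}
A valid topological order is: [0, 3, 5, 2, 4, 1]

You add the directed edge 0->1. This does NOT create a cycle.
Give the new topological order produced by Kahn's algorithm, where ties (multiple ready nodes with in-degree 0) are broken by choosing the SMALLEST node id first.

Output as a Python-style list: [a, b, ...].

Answer: [0, 3, 5, 2, 4, 1]

Derivation:
Old toposort: [0, 3, 5, 2, 4, 1]
Added edge: 0->1
Position of 0 (0) < position of 1 (5). Old order still valid.
Run Kahn's algorithm (break ties by smallest node id):
  initial in-degrees: [0, 5, 3, 0, 3, 0]
  ready (indeg=0): [0, 3, 5]
  pop 0: indeg[1]->4; indeg[2]->2; indeg[4]->2 | ready=[3, 5] | order so far=[0]
  pop 3: indeg[1]->3; indeg[2]->1; indeg[4]->1 | ready=[5] | order so far=[0, 3]
  pop 5: indeg[1]->2; indeg[2]->0; indeg[4]->0 | ready=[2, 4] | order so far=[0, 3, 5]
  pop 2: indeg[1]->1 | ready=[4] | order so far=[0, 3, 5, 2]
  pop 4: indeg[1]->0 | ready=[1] | order so far=[0, 3, 5, 2, 4]
  pop 1: no out-edges | ready=[] | order so far=[0, 3, 5, 2, 4, 1]
  Result: [0, 3, 5, 2, 4, 1]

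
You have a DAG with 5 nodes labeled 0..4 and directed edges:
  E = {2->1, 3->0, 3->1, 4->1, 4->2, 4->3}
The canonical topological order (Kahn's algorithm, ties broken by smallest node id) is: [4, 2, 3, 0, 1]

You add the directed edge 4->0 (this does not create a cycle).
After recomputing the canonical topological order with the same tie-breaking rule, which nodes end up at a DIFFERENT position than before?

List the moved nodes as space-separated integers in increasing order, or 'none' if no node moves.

Answer: none

Derivation:
Old toposort: [4, 2, 3, 0, 1]
Added edge 4->0
Recompute Kahn (smallest-id tiebreak):
  initial in-degrees: [2, 3, 1, 1, 0]
  ready (indeg=0): [4]
  pop 4: indeg[0]->1; indeg[1]->2; indeg[2]->0; indeg[3]->0 | ready=[2, 3] | order so far=[4]
  pop 2: indeg[1]->1 | ready=[3] | order so far=[4, 2]
  pop 3: indeg[0]->0; indeg[1]->0 | ready=[0, 1] | order so far=[4, 2, 3]
  pop 0: no out-edges | ready=[1] | order so far=[4, 2, 3, 0]
  pop 1: no out-edges | ready=[] | order so far=[4, 2, 3, 0, 1]
New canonical toposort: [4, 2, 3, 0, 1]
Compare positions:
  Node 0: index 3 -> 3 (same)
  Node 1: index 4 -> 4 (same)
  Node 2: index 1 -> 1 (same)
  Node 3: index 2 -> 2 (same)
  Node 4: index 0 -> 0 (same)
Nodes that changed position: none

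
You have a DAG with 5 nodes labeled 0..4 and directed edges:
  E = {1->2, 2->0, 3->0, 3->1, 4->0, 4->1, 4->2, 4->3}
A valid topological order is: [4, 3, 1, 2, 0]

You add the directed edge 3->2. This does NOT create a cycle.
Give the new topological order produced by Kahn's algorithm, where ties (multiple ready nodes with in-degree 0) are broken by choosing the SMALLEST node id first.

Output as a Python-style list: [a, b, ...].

Old toposort: [4, 3, 1, 2, 0]
Added edge: 3->2
Position of 3 (1) < position of 2 (3). Old order still valid.
Run Kahn's algorithm (break ties by smallest node id):
  initial in-degrees: [3, 2, 3, 1, 0]
  ready (indeg=0): [4]
  pop 4: indeg[0]->2; indeg[1]->1; indeg[2]->2; indeg[3]->0 | ready=[3] | order so far=[4]
  pop 3: indeg[0]->1; indeg[1]->0; indeg[2]->1 | ready=[1] | order so far=[4, 3]
  pop 1: indeg[2]->0 | ready=[2] | order so far=[4, 3, 1]
  pop 2: indeg[0]->0 | ready=[0] | order so far=[4, 3, 1, 2]
  pop 0: no out-edges | ready=[] | order so far=[4, 3, 1, 2, 0]
  Result: [4, 3, 1, 2, 0]

Answer: [4, 3, 1, 2, 0]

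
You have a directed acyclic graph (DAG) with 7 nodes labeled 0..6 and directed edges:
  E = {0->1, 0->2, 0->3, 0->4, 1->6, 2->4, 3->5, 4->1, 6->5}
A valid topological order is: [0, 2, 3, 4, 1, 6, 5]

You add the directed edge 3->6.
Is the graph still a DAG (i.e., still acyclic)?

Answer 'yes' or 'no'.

Given toposort: [0, 2, 3, 4, 1, 6, 5]
Position of 3: index 2; position of 6: index 5
New edge 3->6: forward
Forward edge: respects the existing order. Still a DAG, same toposort still valid.
Still a DAG? yes

Answer: yes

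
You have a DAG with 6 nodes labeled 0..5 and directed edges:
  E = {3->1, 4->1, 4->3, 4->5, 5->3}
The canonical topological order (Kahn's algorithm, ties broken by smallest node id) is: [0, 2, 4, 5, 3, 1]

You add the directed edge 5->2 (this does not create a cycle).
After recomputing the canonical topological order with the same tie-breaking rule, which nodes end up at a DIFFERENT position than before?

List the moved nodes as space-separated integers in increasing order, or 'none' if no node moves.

Old toposort: [0, 2, 4, 5, 3, 1]
Added edge 5->2
Recompute Kahn (smallest-id tiebreak):
  initial in-degrees: [0, 2, 1, 2, 0, 1]
  ready (indeg=0): [0, 4]
  pop 0: no out-edges | ready=[4] | order so far=[0]
  pop 4: indeg[1]->1; indeg[3]->1; indeg[5]->0 | ready=[5] | order so far=[0, 4]
  pop 5: indeg[2]->0; indeg[3]->0 | ready=[2, 3] | order so far=[0, 4, 5]
  pop 2: no out-edges | ready=[3] | order so far=[0, 4, 5, 2]
  pop 3: indeg[1]->0 | ready=[1] | order so far=[0, 4, 5, 2, 3]
  pop 1: no out-edges | ready=[] | order so far=[0, 4, 5, 2, 3, 1]
New canonical toposort: [0, 4, 5, 2, 3, 1]
Compare positions:
  Node 0: index 0 -> 0 (same)
  Node 1: index 5 -> 5 (same)
  Node 2: index 1 -> 3 (moved)
  Node 3: index 4 -> 4 (same)
  Node 4: index 2 -> 1 (moved)
  Node 5: index 3 -> 2 (moved)
Nodes that changed position: 2 4 5

Answer: 2 4 5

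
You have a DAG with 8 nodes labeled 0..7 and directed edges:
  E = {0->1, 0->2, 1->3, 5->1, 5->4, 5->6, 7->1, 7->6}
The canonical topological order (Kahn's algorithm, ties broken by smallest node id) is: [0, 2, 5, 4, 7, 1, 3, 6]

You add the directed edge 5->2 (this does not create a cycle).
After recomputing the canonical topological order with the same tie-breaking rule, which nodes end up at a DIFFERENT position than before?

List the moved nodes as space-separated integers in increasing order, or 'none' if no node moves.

Old toposort: [0, 2, 5, 4, 7, 1, 3, 6]
Added edge 5->2
Recompute Kahn (smallest-id tiebreak):
  initial in-degrees: [0, 3, 2, 1, 1, 0, 2, 0]
  ready (indeg=0): [0, 5, 7]
  pop 0: indeg[1]->2; indeg[2]->1 | ready=[5, 7] | order so far=[0]
  pop 5: indeg[1]->1; indeg[2]->0; indeg[4]->0; indeg[6]->1 | ready=[2, 4, 7] | order so far=[0, 5]
  pop 2: no out-edges | ready=[4, 7] | order so far=[0, 5, 2]
  pop 4: no out-edges | ready=[7] | order so far=[0, 5, 2, 4]
  pop 7: indeg[1]->0; indeg[6]->0 | ready=[1, 6] | order so far=[0, 5, 2, 4, 7]
  pop 1: indeg[3]->0 | ready=[3, 6] | order so far=[0, 5, 2, 4, 7, 1]
  pop 3: no out-edges | ready=[6] | order so far=[0, 5, 2, 4, 7, 1, 3]
  pop 6: no out-edges | ready=[] | order so far=[0, 5, 2, 4, 7, 1, 3, 6]
New canonical toposort: [0, 5, 2, 4, 7, 1, 3, 6]
Compare positions:
  Node 0: index 0 -> 0 (same)
  Node 1: index 5 -> 5 (same)
  Node 2: index 1 -> 2 (moved)
  Node 3: index 6 -> 6 (same)
  Node 4: index 3 -> 3 (same)
  Node 5: index 2 -> 1 (moved)
  Node 6: index 7 -> 7 (same)
  Node 7: index 4 -> 4 (same)
Nodes that changed position: 2 5

Answer: 2 5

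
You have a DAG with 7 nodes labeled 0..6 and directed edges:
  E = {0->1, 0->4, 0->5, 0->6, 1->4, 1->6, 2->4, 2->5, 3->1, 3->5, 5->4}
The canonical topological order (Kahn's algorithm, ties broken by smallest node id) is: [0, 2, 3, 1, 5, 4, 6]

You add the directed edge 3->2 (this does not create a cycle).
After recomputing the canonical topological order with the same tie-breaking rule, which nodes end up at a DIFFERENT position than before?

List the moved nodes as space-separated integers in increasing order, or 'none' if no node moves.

Answer: 1 2 3

Derivation:
Old toposort: [0, 2, 3, 1, 5, 4, 6]
Added edge 3->2
Recompute Kahn (smallest-id tiebreak):
  initial in-degrees: [0, 2, 1, 0, 4, 3, 2]
  ready (indeg=0): [0, 3]
  pop 0: indeg[1]->1; indeg[4]->3; indeg[5]->2; indeg[6]->1 | ready=[3] | order so far=[0]
  pop 3: indeg[1]->0; indeg[2]->0; indeg[5]->1 | ready=[1, 2] | order so far=[0, 3]
  pop 1: indeg[4]->2; indeg[6]->0 | ready=[2, 6] | order so far=[0, 3, 1]
  pop 2: indeg[4]->1; indeg[5]->0 | ready=[5, 6] | order so far=[0, 3, 1, 2]
  pop 5: indeg[4]->0 | ready=[4, 6] | order so far=[0, 3, 1, 2, 5]
  pop 4: no out-edges | ready=[6] | order so far=[0, 3, 1, 2, 5, 4]
  pop 6: no out-edges | ready=[] | order so far=[0, 3, 1, 2, 5, 4, 6]
New canonical toposort: [0, 3, 1, 2, 5, 4, 6]
Compare positions:
  Node 0: index 0 -> 0 (same)
  Node 1: index 3 -> 2 (moved)
  Node 2: index 1 -> 3 (moved)
  Node 3: index 2 -> 1 (moved)
  Node 4: index 5 -> 5 (same)
  Node 5: index 4 -> 4 (same)
  Node 6: index 6 -> 6 (same)
Nodes that changed position: 1 2 3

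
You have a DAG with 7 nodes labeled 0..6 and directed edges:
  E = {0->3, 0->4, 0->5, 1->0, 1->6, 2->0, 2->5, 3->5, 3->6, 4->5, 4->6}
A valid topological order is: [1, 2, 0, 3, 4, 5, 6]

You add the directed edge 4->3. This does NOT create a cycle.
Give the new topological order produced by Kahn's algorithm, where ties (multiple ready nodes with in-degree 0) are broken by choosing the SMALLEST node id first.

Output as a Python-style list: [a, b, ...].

Old toposort: [1, 2, 0, 3, 4, 5, 6]
Added edge: 4->3
Position of 4 (4) > position of 3 (3). Must reorder: 4 must now come before 3.
Run Kahn's algorithm (break ties by smallest node id):
  initial in-degrees: [2, 0, 0, 2, 1, 4, 3]
  ready (indeg=0): [1, 2]
  pop 1: indeg[0]->1; indeg[6]->2 | ready=[2] | order so far=[1]
  pop 2: indeg[0]->0; indeg[5]->3 | ready=[0] | order so far=[1, 2]
  pop 0: indeg[3]->1; indeg[4]->0; indeg[5]->2 | ready=[4] | order so far=[1, 2, 0]
  pop 4: indeg[3]->0; indeg[5]->1; indeg[6]->1 | ready=[3] | order so far=[1, 2, 0, 4]
  pop 3: indeg[5]->0; indeg[6]->0 | ready=[5, 6] | order so far=[1, 2, 0, 4, 3]
  pop 5: no out-edges | ready=[6] | order so far=[1, 2, 0, 4, 3, 5]
  pop 6: no out-edges | ready=[] | order so far=[1, 2, 0, 4, 3, 5, 6]
  Result: [1, 2, 0, 4, 3, 5, 6]

Answer: [1, 2, 0, 4, 3, 5, 6]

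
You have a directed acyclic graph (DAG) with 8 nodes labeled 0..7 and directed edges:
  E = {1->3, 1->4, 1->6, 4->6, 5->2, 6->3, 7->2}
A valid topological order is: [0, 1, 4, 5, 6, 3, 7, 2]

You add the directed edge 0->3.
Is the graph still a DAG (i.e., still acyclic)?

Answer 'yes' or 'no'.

Answer: yes

Derivation:
Given toposort: [0, 1, 4, 5, 6, 3, 7, 2]
Position of 0: index 0; position of 3: index 5
New edge 0->3: forward
Forward edge: respects the existing order. Still a DAG, same toposort still valid.
Still a DAG? yes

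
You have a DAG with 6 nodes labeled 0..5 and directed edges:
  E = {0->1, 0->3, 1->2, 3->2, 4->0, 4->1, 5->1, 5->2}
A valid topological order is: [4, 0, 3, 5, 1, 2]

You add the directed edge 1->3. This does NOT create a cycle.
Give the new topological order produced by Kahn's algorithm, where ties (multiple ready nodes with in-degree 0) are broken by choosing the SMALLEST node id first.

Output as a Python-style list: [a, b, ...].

Answer: [4, 0, 5, 1, 3, 2]

Derivation:
Old toposort: [4, 0, 3, 5, 1, 2]
Added edge: 1->3
Position of 1 (4) > position of 3 (2). Must reorder: 1 must now come before 3.
Run Kahn's algorithm (break ties by smallest node id):
  initial in-degrees: [1, 3, 3, 2, 0, 0]
  ready (indeg=0): [4, 5]
  pop 4: indeg[0]->0; indeg[1]->2 | ready=[0, 5] | order so far=[4]
  pop 0: indeg[1]->1; indeg[3]->1 | ready=[5] | order so far=[4, 0]
  pop 5: indeg[1]->0; indeg[2]->2 | ready=[1] | order so far=[4, 0, 5]
  pop 1: indeg[2]->1; indeg[3]->0 | ready=[3] | order so far=[4, 0, 5, 1]
  pop 3: indeg[2]->0 | ready=[2] | order so far=[4, 0, 5, 1, 3]
  pop 2: no out-edges | ready=[] | order so far=[4, 0, 5, 1, 3, 2]
  Result: [4, 0, 5, 1, 3, 2]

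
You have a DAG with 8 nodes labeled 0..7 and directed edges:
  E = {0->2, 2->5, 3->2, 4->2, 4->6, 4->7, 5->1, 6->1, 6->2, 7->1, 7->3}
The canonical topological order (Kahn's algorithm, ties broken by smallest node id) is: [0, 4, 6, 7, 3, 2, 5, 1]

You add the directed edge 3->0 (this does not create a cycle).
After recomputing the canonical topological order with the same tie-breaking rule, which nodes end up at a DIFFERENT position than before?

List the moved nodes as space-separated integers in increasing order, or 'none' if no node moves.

Old toposort: [0, 4, 6, 7, 3, 2, 5, 1]
Added edge 3->0
Recompute Kahn (smallest-id tiebreak):
  initial in-degrees: [1, 3, 4, 1, 0, 1, 1, 1]
  ready (indeg=0): [4]
  pop 4: indeg[2]->3; indeg[6]->0; indeg[7]->0 | ready=[6, 7] | order so far=[4]
  pop 6: indeg[1]->2; indeg[2]->2 | ready=[7] | order so far=[4, 6]
  pop 7: indeg[1]->1; indeg[3]->0 | ready=[3] | order so far=[4, 6, 7]
  pop 3: indeg[0]->0; indeg[2]->1 | ready=[0] | order so far=[4, 6, 7, 3]
  pop 0: indeg[2]->0 | ready=[2] | order so far=[4, 6, 7, 3, 0]
  pop 2: indeg[5]->0 | ready=[5] | order so far=[4, 6, 7, 3, 0, 2]
  pop 5: indeg[1]->0 | ready=[1] | order so far=[4, 6, 7, 3, 0, 2, 5]
  pop 1: no out-edges | ready=[] | order so far=[4, 6, 7, 3, 0, 2, 5, 1]
New canonical toposort: [4, 6, 7, 3, 0, 2, 5, 1]
Compare positions:
  Node 0: index 0 -> 4 (moved)
  Node 1: index 7 -> 7 (same)
  Node 2: index 5 -> 5 (same)
  Node 3: index 4 -> 3 (moved)
  Node 4: index 1 -> 0 (moved)
  Node 5: index 6 -> 6 (same)
  Node 6: index 2 -> 1 (moved)
  Node 7: index 3 -> 2 (moved)
Nodes that changed position: 0 3 4 6 7

Answer: 0 3 4 6 7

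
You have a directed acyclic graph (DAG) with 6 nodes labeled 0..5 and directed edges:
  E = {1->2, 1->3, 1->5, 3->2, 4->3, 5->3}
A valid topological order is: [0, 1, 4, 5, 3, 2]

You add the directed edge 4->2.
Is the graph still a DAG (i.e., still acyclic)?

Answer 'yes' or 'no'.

Answer: yes

Derivation:
Given toposort: [0, 1, 4, 5, 3, 2]
Position of 4: index 2; position of 2: index 5
New edge 4->2: forward
Forward edge: respects the existing order. Still a DAG, same toposort still valid.
Still a DAG? yes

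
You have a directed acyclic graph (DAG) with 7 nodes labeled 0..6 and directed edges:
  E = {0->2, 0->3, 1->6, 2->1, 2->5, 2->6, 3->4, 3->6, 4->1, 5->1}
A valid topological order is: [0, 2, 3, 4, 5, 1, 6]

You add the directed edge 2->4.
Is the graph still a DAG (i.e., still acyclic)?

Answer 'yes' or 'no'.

Given toposort: [0, 2, 3, 4, 5, 1, 6]
Position of 2: index 1; position of 4: index 3
New edge 2->4: forward
Forward edge: respects the existing order. Still a DAG, same toposort still valid.
Still a DAG? yes

Answer: yes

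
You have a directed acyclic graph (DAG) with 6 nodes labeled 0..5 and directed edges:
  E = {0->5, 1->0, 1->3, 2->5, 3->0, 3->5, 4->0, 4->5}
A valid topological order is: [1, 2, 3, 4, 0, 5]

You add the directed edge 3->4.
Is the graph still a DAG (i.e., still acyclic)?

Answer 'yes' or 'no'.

Answer: yes

Derivation:
Given toposort: [1, 2, 3, 4, 0, 5]
Position of 3: index 2; position of 4: index 3
New edge 3->4: forward
Forward edge: respects the existing order. Still a DAG, same toposort still valid.
Still a DAG? yes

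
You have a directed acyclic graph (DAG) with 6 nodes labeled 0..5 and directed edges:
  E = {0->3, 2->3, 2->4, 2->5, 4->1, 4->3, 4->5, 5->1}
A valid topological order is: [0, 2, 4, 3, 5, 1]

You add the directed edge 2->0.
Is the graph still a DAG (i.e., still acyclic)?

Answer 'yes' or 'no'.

Answer: yes

Derivation:
Given toposort: [0, 2, 4, 3, 5, 1]
Position of 2: index 1; position of 0: index 0
New edge 2->0: backward (u after v in old order)
Backward edge: old toposort is now invalid. Check if this creates a cycle.
Does 0 already reach 2? Reachable from 0: [0, 3]. NO -> still a DAG (reorder needed).
Still a DAG? yes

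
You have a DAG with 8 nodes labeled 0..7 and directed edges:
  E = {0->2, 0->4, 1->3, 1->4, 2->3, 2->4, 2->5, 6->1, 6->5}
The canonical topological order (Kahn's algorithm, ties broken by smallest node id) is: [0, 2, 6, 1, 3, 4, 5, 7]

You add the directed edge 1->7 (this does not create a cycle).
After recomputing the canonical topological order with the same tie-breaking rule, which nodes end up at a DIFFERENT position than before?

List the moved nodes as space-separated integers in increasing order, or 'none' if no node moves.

Answer: none

Derivation:
Old toposort: [0, 2, 6, 1, 3, 4, 5, 7]
Added edge 1->7
Recompute Kahn (smallest-id tiebreak):
  initial in-degrees: [0, 1, 1, 2, 3, 2, 0, 1]
  ready (indeg=0): [0, 6]
  pop 0: indeg[2]->0; indeg[4]->2 | ready=[2, 6] | order so far=[0]
  pop 2: indeg[3]->1; indeg[4]->1; indeg[5]->1 | ready=[6] | order so far=[0, 2]
  pop 6: indeg[1]->0; indeg[5]->0 | ready=[1, 5] | order so far=[0, 2, 6]
  pop 1: indeg[3]->0; indeg[4]->0; indeg[7]->0 | ready=[3, 4, 5, 7] | order so far=[0, 2, 6, 1]
  pop 3: no out-edges | ready=[4, 5, 7] | order so far=[0, 2, 6, 1, 3]
  pop 4: no out-edges | ready=[5, 7] | order so far=[0, 2, 6, 1, 3, 4]
  pop 5: no out-edges | ready=[7] | order so far=[0, 2, 6, 1, 3, 4, 5]
  pop 7: no out-edges | ready=[] | order so far=[0, 2, 6, 1, 3, 4, 5, 7]
New canonical toposort: [0, 2, 6, 1, 3, 4, 5, 7]
Compare positions:
  Node 0: index 0 -> 0 (same)
  Node 1: index 3 -> 3 (same)
  Node 2: index 1 -> 1 (same)
  Node 3: index 4 -> 4 (same)
  Node 4: index 5 -> 5 (same)
  Node 5: index 6 -> 6 (same)
  Node 6: index 2 -> 2 (same)
  Node 7: index 7 -> 7 (same)
Nodes that changed position: none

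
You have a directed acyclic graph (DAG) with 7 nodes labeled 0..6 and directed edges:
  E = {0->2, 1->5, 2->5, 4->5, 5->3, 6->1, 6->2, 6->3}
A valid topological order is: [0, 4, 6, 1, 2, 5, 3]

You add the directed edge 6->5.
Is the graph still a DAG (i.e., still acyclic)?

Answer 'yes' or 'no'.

Given toposort: [0, 4, 6, 1, 2, 5, 3]
Position of 6: index 2; position of 5: index 5
New edge 6->5: forward
Forward edge: respects the existing order. Still a DAG, same toposort still valid.
Still a DAG? yes

Answer: yes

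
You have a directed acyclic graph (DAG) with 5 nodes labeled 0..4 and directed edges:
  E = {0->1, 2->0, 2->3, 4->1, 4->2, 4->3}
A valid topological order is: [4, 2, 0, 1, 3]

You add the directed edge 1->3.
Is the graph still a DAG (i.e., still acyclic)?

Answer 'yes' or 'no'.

Answer: yes

Derivation:
Given toposort: [4, 2, 0, 1, 3]
Position of 1: index 3; position of 3: index 4
New edge 1->3: forward
Forward edge: respects the existing order. Still a DAG, same toposort still valid.
Still a DAG? yes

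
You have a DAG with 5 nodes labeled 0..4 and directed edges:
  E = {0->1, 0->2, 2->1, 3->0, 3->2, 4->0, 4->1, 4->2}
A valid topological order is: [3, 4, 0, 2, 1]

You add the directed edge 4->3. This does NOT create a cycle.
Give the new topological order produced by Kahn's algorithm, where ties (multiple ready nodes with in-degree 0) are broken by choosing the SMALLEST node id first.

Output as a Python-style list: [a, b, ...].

Answer: [4, 3, 0, 2, 1]

Derivation:
Old toposort: [3, 4, 0, 2, 1]
Added edge: 4->3
Position of 4 (1) > position of 3 (0). Must reorder: 4 must now come before 3.
Run Kahn's algorithm (break ties by smallest node id):
  initial in-degrees: [2, 3, 3, 1, 0]
  ready (indeg=0): [4]
  pop 4: indeg[0]->1; indeg[1]->2; indeg[2]->2; indeg[3]->0 | ready=[3] | order so far=[4]
  pop 3: indeg[0]->0; indeg[2]->1 | ready=[0] | order so far=[4, 3]
  pop 0: indeg[1]->1; indeg[2]->0 | ready=[2] | order so far=[4, 3, 0]
  pop 2: indeg[1]->0 | ready=[1] | order so far=[4, 3, 0, 2]
  pop 1: no out-edges | ready=[] | order so far=[4, 3, 0, 2, 1]
  Result: [4, 3, 0, 2, 1]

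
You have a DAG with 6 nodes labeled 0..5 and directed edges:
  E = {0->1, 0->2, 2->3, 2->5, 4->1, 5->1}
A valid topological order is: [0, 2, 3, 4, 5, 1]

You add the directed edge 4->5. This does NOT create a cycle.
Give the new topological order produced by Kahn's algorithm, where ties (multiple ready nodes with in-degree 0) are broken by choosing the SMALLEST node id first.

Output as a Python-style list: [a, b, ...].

Old toposort: [0, 2, 3, 4, 5, 1]
Added edge: 4->5
Position of 4 (3) < position of 5 (4). Old order still valid.
Run Kahn's algorithm (break ties by smallest node id):
  initial in-degrees: [0, 3, 1, 1, 0, 2]
  ready (indeg=0): [0, 4]
  pop 0: indeg[1]->2; indeg[2]->0 | ready=[2, 4] | order so far=[0]
  pop 2: indeg[3]->0; indeg[5]->1 | ready=[3, 4] | order so far=[0, 2]
  pop 3: no out-edges | ready=[4] | order so far=[0, 2, 3]
  pop 4: indeg[1]->1; indeg[5]->0 | ready=[5] | order so far=[0, 2, 3, 4]
  pop 5: indeg[1]->0 | ready=[1] | order so far=[0, 2, 3, 4, 5]
  pop 1: no out-edges | ready=[] | order so far=[0, 2, 3, 4, 5, 1]
  Result: [0, 2, 3, 4, 5, 1]

Answer: [0, 2, 3, 4, 5, 1]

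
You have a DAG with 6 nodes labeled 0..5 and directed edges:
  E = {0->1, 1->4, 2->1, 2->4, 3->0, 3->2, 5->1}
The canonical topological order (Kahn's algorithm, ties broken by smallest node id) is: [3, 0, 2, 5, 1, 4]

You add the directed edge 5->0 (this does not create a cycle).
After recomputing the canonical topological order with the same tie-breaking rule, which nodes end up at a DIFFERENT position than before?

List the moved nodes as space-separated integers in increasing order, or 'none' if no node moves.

Old toposort: [3, 0, 2, 5, 1, 4]
Added edge 5->0
Recompute Kahn (smallest-id tiebreak):
  initial in-degrees: [2, 3, 1, 0, 2, 0]
  ready (indeg=0): [3, 5]
  pop 3: indeg[0]->1; indeg[2]->0 | ready=[2, 5] | order so far=[3]
  pop 2: indeg[1]->2; indeg[4]->1 | ready=[5] | order so far=[3, 2]
  pop 5: indeg[0]->0; indeg[1]->1 | ready=[0] | order so far=[3, 2, 5]
  pop 0: indeg[1]->0 | ready=[1] | order so far=[3, 2, 5, 0]
  pop 1: indeg[4]->0 | ready=[4] | order so far=[3, 2, 5, 0, 1]
  pop 4: no out-edges | ready=[] | order so far=[3, 2, 5, 0, 1, 4]
New canonical toposort: [3, 2, 5, 0, 1, 4]
Compare positions:
  Node 0: index 1 -> 3 (moved)
  Node 1: index 4 -> 4 (same)
  Node 2: index 2 -> 1 (moved)
  Node 3: index 0 -> 0 (same)
  Node 4: index 5 -> 5 (same)
  Node 5: index 3 -> 2 (moved)
Nodes that changed position: 0 2 5

Answer: 0 2 5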